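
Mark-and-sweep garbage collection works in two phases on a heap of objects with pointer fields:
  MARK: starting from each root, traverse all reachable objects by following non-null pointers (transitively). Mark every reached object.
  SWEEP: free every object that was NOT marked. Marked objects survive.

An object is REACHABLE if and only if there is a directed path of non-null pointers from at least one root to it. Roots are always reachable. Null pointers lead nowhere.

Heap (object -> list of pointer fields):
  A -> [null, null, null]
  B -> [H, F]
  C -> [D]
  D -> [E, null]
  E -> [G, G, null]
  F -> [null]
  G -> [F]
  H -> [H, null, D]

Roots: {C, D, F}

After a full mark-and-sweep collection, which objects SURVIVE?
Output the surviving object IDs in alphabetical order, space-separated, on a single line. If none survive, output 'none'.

Roots: C D F
Mark C: refs=D, marked=C
Mark D: refs=E null, marked=C D
Mark F: refs=null, marked=C D F
Mark E: refs=G G null, marked=C D E F
Mark G: refs=F, marked=C D E F G
Unmarked (collected): A B H

Answer: C D E F G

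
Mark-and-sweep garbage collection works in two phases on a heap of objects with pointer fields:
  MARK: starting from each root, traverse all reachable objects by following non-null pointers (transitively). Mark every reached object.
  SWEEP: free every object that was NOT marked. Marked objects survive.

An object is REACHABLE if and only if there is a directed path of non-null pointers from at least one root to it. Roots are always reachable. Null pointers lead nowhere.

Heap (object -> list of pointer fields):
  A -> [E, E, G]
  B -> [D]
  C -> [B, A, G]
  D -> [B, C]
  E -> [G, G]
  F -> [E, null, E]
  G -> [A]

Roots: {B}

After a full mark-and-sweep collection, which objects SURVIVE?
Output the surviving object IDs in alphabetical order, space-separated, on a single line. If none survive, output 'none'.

Roots: B
Mark B: refs=D, marked=B
Mark D: refs=B C, marked=B D
Mark C: refs=B A G, marked=B C D
Mark A: refs=E E G, marked=A B C D
Mark G: refs=A, marked=A B C D G
Mark E: refs=G G, marked=A B C D E G
Unmarked (collected): F

Answer: A B C D E G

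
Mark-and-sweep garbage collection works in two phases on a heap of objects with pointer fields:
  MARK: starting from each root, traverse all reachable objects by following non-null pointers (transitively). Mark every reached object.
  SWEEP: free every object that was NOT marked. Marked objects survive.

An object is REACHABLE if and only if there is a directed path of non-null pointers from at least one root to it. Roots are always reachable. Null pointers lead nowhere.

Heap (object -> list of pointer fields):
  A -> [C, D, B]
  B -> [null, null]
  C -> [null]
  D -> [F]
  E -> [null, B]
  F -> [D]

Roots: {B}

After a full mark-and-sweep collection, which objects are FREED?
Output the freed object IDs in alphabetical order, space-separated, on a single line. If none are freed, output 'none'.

Roots: B
Mark B: refs=null null, marked=B
Unmarked (collected): A C D E F

Answer: A C D E F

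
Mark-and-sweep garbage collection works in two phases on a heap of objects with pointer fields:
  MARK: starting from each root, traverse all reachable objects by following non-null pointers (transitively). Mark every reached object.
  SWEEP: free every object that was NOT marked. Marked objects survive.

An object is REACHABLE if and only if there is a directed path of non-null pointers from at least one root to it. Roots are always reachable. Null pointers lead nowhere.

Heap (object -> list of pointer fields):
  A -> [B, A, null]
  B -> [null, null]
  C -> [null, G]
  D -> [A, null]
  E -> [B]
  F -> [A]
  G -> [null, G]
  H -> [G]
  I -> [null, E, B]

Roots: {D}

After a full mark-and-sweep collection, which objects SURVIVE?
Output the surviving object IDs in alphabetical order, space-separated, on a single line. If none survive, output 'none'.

Answer: A B D

Derivation:
Roots: D
Mark D: refs=A null, marked=D
Mark A: refs=B A null, marked=A D
Mark B: refs=null null, marked=A B D
Unmarked (collected): C E F G H I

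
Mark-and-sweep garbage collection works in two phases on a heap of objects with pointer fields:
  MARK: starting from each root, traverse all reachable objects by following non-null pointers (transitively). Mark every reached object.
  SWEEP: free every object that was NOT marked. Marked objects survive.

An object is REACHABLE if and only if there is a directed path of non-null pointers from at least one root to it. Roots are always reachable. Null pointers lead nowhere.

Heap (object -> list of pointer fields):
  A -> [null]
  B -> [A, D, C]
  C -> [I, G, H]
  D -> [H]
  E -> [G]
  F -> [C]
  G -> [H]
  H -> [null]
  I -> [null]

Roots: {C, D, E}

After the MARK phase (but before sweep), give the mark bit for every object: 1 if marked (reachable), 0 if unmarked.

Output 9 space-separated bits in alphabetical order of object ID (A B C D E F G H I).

Roots: C D E
Mark C: refs=I G H, marked=C
Mark D: refs=H, marked=C D
Mark E: refs=G, marked=C D E
Mark I: refs=null, marked=C D E I
Mark G: refs=H, marked=C D E G I
Mark H: refs=null, marked=C D E G H I
Unmarked (collected): A B F

Answer: 0 0 1 1 1 0 1 1 1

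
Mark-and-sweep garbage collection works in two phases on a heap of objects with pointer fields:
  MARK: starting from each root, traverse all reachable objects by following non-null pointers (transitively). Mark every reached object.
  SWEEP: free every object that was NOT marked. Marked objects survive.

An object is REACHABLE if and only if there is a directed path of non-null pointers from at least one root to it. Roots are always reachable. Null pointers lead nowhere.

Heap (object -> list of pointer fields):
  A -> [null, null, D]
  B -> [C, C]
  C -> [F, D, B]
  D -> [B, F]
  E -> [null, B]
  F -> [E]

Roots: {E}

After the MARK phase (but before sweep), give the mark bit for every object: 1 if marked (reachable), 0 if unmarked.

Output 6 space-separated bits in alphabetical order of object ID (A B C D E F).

Roots: E
Mark E: refs=null B, marked=E
Mark B: refs=C C, marked=B E
Mark C: refs=F D B, marked=B C E
Mark F: refs=E, marked=B C E F
Mark D: refs=B F, marked=B C D E F
Unmarked (collected): A

Answer: 0 1 1 1 1 1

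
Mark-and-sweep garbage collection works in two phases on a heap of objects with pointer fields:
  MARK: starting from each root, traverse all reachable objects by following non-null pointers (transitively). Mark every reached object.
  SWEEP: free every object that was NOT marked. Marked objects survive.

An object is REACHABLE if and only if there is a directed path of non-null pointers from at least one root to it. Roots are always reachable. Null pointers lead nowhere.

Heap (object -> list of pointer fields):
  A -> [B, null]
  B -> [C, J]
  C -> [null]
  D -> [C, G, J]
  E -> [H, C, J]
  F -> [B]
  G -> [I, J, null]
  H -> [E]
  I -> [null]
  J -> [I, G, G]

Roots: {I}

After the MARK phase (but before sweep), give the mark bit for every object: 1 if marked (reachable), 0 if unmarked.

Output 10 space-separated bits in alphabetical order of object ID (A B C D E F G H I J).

Answer: 0 0 0 0 0 0 0 0 1 0

Derivation:
Roots: I
Mark I: refs=null, marked=I
Unmarked (collected): A B C D E F G H J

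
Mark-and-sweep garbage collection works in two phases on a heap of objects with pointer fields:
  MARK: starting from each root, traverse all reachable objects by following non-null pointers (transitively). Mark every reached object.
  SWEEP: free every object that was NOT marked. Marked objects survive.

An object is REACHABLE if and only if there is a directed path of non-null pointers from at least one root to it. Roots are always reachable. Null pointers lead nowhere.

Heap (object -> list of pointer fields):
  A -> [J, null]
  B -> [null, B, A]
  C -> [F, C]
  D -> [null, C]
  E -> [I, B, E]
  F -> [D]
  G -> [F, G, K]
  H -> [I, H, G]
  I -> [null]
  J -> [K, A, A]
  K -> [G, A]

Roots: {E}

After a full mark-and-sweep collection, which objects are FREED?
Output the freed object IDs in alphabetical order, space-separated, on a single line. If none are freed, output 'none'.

Roots: E
Mark E: refs=I B E, marked=E
Mark I: refs=null, marked=E I
Mark B: refs=null B A, marked=B E I
Mark A: refs=J null, marked=A B E I
Mark J: refs=K A A, marked=A B E I J
Mark K: refs=G A, marked=A B E I J K
Mark G: refs=F G K, marked=A B E G I J K
Mark F: refs=D, marked=A B E F G I J K
Mark D: refs=null C, marked=A B D E F G I J K
Mark C: refs=F C, marked=A B C D E F G I J K
Unmarked (collected): H

Answer: H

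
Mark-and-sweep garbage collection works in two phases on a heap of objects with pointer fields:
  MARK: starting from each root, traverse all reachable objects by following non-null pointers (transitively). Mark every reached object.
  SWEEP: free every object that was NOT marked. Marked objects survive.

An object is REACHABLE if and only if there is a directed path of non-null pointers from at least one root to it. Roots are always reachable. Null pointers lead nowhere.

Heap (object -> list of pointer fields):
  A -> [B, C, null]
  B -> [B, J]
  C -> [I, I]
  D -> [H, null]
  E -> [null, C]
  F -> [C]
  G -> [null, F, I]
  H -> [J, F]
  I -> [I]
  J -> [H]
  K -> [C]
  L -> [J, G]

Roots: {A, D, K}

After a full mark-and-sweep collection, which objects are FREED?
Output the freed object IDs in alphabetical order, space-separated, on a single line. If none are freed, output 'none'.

Answer: E G L

Derivation:
Roots: A D K
Mark A: refs=B C null, marked=A
Mark D: refs=H null, marked=A D
Mark K: refs=C, marked=A D K
Mark B: refs=B J, marked=A B D K
Mark C: refs=I I, marked=A B C D K
Mark H: refs=J F, marked=A B C D H K
Mark J: refs=H, marked=A B C D H J K
Mark I: refs=I, marked=A B C D H I J K
Mark F: refs=C, marked=A B C D F H I J K
Unmarked (collected): E G L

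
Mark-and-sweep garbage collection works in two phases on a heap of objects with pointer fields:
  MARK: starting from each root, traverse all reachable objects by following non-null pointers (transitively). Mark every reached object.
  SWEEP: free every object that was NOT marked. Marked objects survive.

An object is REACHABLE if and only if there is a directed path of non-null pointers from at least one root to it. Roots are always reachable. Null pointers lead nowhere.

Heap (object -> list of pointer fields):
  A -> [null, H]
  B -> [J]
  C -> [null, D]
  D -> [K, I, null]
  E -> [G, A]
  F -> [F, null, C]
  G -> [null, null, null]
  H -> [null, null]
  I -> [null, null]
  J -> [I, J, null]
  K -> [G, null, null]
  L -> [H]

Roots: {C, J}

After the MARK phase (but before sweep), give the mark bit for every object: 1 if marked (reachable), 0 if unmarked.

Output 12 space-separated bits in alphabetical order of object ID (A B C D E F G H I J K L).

Answer: 0 0 1 1 0 0 1 0 1 1 1 0

Derivation:
Roots: C J
Mark C: refs=null D, marked=C
Mark J: refs=I J null, marked=C J
Mark D: refs=K I null, marked=C D J
Mark I: refs=null null, marked=C D I J
Mark K: refs=G null null, marked=C D I J K
Mark G: refs=null null null, marked=C D G I J K
Unmarked (collected): A B E F H L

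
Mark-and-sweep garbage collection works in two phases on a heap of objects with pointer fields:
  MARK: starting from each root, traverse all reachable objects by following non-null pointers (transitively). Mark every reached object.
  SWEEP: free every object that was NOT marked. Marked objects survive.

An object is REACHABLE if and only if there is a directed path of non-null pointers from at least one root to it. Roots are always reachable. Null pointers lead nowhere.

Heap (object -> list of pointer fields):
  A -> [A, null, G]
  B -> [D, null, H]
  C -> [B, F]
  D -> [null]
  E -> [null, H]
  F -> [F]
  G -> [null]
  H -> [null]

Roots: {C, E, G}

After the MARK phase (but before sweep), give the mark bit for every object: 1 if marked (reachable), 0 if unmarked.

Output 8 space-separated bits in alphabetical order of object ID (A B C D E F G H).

Roots: C E G
Mark C: refs=B F, marked=C
Mark E: refs=null H, marked=C E
Mark G: refs=null, marked=C E G
Mark B: refs=D null H, marked=B C E G
Mark F: refs=F, marked=B C E F G
Mark H: refs=null, marked=B C E F G H
Mark D: refs=null, marked=B C D E F G H
Unmarked (collected): A

Answer: 0 1 1 1 1 1 1 1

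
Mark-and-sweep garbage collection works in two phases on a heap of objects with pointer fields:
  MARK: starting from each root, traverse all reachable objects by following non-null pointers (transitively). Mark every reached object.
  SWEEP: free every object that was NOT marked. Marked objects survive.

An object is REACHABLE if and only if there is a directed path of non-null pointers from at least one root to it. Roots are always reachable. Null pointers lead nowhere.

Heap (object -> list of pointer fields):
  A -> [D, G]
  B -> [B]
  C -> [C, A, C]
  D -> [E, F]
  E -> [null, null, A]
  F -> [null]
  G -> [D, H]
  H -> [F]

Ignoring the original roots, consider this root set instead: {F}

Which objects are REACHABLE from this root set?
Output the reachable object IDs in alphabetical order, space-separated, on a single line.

Roots: F
Mark F: refs=null, marked=F
Unmarked (collected): A B C D E G H

Answer: F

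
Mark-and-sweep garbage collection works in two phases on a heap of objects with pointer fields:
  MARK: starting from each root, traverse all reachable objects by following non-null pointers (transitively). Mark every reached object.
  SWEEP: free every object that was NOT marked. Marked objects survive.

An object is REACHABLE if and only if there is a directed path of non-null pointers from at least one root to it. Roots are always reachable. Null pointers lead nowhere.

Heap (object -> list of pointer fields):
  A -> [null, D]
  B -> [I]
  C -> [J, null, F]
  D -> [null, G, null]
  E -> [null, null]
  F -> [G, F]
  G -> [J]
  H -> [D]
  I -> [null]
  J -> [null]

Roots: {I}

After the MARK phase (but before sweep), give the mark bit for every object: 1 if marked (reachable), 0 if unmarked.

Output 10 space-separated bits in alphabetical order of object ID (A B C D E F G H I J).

Answer: 0 0 0 0 0 0 0 0 1 0

Derivation:
Roots: I
Mark I: refs=null, marked=I
Unmarked (collected): A B C D E F G H J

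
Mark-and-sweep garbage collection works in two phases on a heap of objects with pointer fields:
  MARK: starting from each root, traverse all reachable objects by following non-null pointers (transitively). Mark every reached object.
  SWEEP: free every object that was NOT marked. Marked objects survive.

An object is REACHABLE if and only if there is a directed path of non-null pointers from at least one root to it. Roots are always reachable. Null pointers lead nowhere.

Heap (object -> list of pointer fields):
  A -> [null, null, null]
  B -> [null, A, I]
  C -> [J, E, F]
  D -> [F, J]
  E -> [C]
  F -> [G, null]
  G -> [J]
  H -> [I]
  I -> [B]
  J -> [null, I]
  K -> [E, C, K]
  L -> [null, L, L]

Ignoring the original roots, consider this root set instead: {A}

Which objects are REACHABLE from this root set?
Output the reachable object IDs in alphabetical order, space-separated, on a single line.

Roots: A
Mark A: refs=null null null, marked=A
Unmarked (collected): B C D E F G H I J K L

Answer: A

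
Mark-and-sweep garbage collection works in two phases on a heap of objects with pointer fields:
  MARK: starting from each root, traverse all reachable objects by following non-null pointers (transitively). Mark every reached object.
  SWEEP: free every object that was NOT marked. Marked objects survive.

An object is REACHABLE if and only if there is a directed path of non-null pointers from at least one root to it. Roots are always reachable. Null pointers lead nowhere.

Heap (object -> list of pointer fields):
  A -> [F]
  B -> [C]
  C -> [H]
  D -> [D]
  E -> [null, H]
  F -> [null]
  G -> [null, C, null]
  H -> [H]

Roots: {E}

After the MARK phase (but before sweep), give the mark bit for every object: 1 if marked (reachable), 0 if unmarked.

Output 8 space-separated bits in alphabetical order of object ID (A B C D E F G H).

Roots: E
Mark E: refs=null H, marked=E
Mark H: refs=H, marked=E H
Unmarked (collected): A B C D F G

Answer: 0 0 0 0 1 0 0 1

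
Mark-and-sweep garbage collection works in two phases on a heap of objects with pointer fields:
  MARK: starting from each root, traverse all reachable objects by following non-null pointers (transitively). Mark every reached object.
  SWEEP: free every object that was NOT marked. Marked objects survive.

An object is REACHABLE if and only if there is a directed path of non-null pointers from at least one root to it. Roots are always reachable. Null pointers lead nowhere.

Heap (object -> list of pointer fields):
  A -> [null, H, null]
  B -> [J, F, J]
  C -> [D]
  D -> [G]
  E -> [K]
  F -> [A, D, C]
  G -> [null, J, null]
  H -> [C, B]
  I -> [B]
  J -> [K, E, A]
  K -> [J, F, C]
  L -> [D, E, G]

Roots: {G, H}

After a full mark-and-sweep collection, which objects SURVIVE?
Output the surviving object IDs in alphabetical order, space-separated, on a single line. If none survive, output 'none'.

Roots: G H
Mark G: refs=null J null, marked=G
Mark H: refs=C B, marked=G H
Mark J: refs=K E A, marked=G H J
Mark C: refs=D, marked=C G H J
Mark B: refs=J F J, marked=B C G H J
Mark K: refs=J F C, marked=B C G H J K
Mark E: refs=K, marked=B C E G H J K
Mark A: refs=null H null, marked=A B C E G H J K
Mark D: refs=G, marked=A B C D E G H J K
Mark F: refs=A D C, marked=A B C D E F G H J K
Unmarked (collected): I L

Answer: A B C D E F G H J K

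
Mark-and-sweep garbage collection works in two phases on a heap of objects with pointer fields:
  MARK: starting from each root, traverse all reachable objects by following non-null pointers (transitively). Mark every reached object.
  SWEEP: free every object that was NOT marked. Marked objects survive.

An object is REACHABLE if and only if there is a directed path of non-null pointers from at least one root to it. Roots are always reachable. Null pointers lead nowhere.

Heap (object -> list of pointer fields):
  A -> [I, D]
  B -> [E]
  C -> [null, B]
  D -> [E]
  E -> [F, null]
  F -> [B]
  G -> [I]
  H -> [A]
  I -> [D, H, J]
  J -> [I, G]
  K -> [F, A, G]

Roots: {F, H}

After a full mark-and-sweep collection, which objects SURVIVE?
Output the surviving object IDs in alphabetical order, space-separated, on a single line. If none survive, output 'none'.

Answer: A B D E F G H I J

Derivation:
Roots: F H
Mark F: refs=B, marked=F
Mark H: refs=A, marked=F H
Mark B: refs=E, marked=B F H
Mark A: refs=I D, marked=A B F H
Mark E: refs=F null, marked=A B E F H
Mark I: refs=D H J, marked=A B E F H I
Mark D: refs=E, marked=A B D E F H I
Mark J: refs=I G, marked=A B D E F H I J
Mark G: refs=I, marked=A B D E F G H I J
Unmarked (collected): C K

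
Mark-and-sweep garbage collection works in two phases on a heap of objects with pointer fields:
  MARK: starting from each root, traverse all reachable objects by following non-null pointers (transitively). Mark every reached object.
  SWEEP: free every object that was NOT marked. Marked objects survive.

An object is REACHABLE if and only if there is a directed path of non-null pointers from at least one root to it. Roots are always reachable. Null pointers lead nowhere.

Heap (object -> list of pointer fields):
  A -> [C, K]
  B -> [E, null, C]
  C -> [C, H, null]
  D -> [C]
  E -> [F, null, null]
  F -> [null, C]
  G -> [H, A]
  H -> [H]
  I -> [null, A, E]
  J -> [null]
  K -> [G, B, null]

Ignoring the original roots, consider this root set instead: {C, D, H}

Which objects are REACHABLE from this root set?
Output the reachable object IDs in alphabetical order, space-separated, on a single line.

Roots: C D H
Mark C: refs=C H null, marked=C
Mark D: refs=C, marked=C D
Mark H: refs=H, marked=C D H
Unmarked (collected): A B E F G I J K

Answer: C D H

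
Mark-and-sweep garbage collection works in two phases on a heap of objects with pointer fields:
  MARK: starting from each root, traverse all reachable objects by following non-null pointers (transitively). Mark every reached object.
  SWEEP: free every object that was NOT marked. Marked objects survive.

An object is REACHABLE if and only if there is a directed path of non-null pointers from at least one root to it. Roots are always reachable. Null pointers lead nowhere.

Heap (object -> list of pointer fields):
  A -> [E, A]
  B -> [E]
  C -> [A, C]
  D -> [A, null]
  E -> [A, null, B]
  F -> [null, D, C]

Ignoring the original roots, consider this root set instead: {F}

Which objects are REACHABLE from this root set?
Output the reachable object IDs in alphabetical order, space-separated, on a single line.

Answer: A B C D E F

Derivation:
Roots: F
Mark F: refs=null D C, marked=F
Mark D: refs=A null, marked=D F
Mark C: refs=A C, marked=C D F
Mark A: refs=E A, marked=A C D F
Mark E: refs=A null B, marked=A C D E F
Mark B: refs=E, marked=A B C D E F
Unmarked (collected): (none)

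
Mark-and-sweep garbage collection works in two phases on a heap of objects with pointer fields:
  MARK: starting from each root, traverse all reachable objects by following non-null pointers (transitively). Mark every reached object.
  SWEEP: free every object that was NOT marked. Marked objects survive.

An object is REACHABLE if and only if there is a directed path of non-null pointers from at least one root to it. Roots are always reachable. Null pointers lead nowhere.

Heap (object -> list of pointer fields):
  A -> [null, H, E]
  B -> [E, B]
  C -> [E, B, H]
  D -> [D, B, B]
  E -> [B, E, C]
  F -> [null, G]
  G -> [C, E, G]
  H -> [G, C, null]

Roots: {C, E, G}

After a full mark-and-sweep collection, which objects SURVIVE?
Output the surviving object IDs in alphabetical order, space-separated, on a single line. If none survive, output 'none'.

Answer: B C E G H

Derivation:
Roots: C E G
Mark C: refs=E B H, marked=C
Mark E: refs=B E C, marked=C E
Mark G: refs=C E G, marked=C E G
Mark B: refs=E B, marked=B C E G
Mark H: refs=G C null, marked=B C E G H
Unmarked (collected): A D F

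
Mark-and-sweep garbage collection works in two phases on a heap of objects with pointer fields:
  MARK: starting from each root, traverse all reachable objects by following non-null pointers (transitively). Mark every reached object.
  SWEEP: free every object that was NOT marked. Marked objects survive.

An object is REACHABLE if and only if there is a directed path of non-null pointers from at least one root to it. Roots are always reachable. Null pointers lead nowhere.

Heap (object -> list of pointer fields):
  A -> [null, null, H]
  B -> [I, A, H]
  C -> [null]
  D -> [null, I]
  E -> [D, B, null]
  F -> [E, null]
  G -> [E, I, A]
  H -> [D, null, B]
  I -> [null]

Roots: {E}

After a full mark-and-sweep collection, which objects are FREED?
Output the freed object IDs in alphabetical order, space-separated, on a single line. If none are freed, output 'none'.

Roots: E
Mark E: refs=D B null, marked=E
Mark D: refs=null I, marked=D E
Mark B: refs=I A H, marked=B D E
Mark I: refs=null, marked=B D E I
Mark A: refs=null null H, marked=A B D E I
Mark H: refs=D null B, marked=A B D E H I
Unmarked (collected): C F G

Answer: C F G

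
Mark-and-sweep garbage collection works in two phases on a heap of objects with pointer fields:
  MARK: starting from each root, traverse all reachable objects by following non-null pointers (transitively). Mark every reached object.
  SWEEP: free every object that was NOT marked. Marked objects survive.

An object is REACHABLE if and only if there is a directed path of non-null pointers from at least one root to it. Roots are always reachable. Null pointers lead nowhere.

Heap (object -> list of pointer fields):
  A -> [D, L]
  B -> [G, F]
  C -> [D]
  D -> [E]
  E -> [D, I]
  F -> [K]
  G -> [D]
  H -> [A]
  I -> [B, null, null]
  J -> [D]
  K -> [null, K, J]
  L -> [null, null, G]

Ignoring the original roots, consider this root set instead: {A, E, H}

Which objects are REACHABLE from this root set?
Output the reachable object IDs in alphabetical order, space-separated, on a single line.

Answer: A B D E F G H I J K L

Derivation:
Roots: A E H
Mark A: refs=D L, marked=A
Mark E: refs=D I, marked=A E
Mark H: refs=A, marked=A E H
Mark D: refs=E, marked=A D E H
Mark L: refs=null null G, marked=A D E H L
Mark I: refs=B null null, marked=A D E H I L
Mark G: refs=D, marked=A D E G H I L
Mark B: refs=G F, marked=A B D E G H I L
Mark F: refs=K, marked=A B D E F G H I L
Mark K: refs=null K J, marked=A B D E F G H I K L
Mark J: refs=D, marked=A B D E F G H I J K L
Unmarked (collected): C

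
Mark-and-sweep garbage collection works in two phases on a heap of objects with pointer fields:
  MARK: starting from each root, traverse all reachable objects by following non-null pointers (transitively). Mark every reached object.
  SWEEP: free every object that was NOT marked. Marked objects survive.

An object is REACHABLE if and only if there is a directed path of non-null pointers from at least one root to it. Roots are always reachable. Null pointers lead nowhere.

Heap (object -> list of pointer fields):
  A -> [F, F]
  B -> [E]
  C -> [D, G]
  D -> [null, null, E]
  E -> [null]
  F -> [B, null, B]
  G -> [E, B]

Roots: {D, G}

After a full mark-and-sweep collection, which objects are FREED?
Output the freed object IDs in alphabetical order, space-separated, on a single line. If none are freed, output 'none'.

Roots: D G
Mark D: refs=null null E, marked=D
Mark G: refs=E B, marked=D G
Mark E: refs=null, marked=D E G
Mark B: refs=E, marked=B D E G
Unmarked (collected): A C F

Answer: A C F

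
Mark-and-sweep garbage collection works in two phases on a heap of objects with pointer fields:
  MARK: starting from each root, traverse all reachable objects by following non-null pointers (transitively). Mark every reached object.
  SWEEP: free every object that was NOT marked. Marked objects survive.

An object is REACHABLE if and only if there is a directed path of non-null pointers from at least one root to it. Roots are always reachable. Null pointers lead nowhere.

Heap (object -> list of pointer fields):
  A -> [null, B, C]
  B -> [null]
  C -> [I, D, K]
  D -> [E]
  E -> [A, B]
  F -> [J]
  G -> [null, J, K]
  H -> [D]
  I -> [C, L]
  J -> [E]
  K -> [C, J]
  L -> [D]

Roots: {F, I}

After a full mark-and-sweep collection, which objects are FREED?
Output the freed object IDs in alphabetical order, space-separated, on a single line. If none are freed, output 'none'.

Answer: G H

Derivation:
Roots: F I
Mark F: refs=J, marked=F
Mark I: refs=C L, marked=F I
Mark J: refs=E, marked=F I J
Mark C: refs=I D K, marked=C F I J
Mark L: refs=D, marked=C F I J L
Mark E: refs=A B, marked=C E F I J L
Mark D: refs=E, marked=C D E F I J L
Mark K: refs=C J, marked=C D E F I J K L
Mark A: refs=null B C, marked=A C D E F I J K L
Mark B: refs=null, marked=A B C D E F I J K L
Unmarked (collected): G H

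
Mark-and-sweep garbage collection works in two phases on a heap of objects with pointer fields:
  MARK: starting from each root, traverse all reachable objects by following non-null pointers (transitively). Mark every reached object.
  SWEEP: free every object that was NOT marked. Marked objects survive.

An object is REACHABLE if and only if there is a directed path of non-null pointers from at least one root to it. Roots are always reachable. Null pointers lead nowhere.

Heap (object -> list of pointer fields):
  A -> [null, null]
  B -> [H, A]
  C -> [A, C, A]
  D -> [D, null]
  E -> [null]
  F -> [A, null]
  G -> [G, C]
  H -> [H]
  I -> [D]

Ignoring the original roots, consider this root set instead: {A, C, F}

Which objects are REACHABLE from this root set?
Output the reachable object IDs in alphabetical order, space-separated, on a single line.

Roots: A C F
Mark A: refs=null null, marked=A
Mark C: refs=A C A, marked=A C
Mark F: refs=A null, marked=A C F
Unmarked (collected): B D E G H I

Answer: A C F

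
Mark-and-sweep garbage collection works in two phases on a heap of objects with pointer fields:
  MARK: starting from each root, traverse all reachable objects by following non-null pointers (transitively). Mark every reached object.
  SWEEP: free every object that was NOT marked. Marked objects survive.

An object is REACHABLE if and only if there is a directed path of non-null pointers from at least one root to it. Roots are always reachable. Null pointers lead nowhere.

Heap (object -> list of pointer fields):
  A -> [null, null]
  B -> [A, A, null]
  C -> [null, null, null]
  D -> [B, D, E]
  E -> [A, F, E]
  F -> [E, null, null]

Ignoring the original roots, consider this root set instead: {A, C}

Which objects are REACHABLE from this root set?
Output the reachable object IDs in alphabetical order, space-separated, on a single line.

Answer: A C

Derivation:
Roots: A C
Mark A: refs=null null, marked=A
Mark C: refs=null null null, marked=A C
Unmarked (collected): B D E F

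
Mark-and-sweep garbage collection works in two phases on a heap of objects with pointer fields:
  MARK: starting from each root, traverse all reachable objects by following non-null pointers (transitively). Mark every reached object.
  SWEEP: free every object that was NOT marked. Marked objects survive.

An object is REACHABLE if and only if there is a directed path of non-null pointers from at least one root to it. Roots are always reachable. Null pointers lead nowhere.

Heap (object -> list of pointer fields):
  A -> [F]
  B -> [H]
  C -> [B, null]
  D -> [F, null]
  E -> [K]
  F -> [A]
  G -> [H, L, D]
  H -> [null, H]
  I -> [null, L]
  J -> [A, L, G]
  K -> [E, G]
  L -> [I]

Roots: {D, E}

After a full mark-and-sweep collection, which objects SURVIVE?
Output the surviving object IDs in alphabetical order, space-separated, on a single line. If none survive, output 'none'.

Answer: A D E F G H I K L

Derivation:
Roots: D E
Mark D: refs=F null, marked=D
Mark E: refs=K, marked=D E
Mark F: refs=A, marked=D E F
Mark K: refs=E G, marked=D E F K
Mark A: refs=F, marked=A D E F K
Mark G: refs=H L D, marked=A D E F G K
Mark H: refs=null H, marked=A D E F G H K
Mark L: refs=I, marked=A D E F G H K L
Mark I: refs=null L, marked=A D E F G H I K L
Unmarked (collected): B C J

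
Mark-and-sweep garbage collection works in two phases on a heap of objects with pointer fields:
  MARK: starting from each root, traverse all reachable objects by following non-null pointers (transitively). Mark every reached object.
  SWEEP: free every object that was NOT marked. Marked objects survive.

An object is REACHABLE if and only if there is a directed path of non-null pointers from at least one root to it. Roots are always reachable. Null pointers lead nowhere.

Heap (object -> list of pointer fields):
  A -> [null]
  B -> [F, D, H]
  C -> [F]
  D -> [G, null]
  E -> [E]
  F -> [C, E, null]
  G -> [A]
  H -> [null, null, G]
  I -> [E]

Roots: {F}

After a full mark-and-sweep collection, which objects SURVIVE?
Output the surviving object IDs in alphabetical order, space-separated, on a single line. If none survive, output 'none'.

Roots: F
Mark F: refs=C E null, marked=F
Mark C: refs=F, marked=C F
Mark E: refs=E, marked=C E F
Unmarked (collected): A B D G H I

Answer: C E F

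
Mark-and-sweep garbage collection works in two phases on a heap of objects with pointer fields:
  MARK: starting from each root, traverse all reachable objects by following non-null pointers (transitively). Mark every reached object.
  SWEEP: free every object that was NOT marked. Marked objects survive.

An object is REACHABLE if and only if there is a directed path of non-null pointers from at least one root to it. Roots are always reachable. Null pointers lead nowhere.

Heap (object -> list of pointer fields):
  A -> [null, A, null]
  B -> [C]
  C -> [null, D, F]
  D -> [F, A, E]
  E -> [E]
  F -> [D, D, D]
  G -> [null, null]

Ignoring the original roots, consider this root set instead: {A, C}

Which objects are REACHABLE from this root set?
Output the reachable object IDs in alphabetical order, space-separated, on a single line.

Answer: A C D E F

Derivation:
Roots: A C
Mark A: refs=null A null, marked=A
Mark C: refs=null D F, marked=A C
Mark D: refs=F A E, marked=A C D
Mark F: refs=D D D, marked=A C D F
Mark E: refs=E, marked=A C D E F
Unmarked (collected): B G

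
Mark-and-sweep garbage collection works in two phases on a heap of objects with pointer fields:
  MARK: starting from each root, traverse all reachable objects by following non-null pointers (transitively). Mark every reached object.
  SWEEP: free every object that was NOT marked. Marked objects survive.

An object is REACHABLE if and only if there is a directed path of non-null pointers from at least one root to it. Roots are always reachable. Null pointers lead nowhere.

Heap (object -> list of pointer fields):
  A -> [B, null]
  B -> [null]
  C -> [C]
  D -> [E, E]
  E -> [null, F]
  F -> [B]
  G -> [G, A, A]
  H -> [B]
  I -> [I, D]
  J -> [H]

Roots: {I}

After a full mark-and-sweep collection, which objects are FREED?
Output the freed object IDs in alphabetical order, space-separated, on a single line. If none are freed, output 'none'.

Answer: A C G H J

Derivation:
Roots: I
Mark I: refs=I D, marked=I
Mark D: refs=E E, marked=D I
Mark E: refs=null F, marked=D E I
Mark F: refs=B, marked=D E F I
Mark B: refs=null, marked=B D E F I
Unmarked (collected): A C G H J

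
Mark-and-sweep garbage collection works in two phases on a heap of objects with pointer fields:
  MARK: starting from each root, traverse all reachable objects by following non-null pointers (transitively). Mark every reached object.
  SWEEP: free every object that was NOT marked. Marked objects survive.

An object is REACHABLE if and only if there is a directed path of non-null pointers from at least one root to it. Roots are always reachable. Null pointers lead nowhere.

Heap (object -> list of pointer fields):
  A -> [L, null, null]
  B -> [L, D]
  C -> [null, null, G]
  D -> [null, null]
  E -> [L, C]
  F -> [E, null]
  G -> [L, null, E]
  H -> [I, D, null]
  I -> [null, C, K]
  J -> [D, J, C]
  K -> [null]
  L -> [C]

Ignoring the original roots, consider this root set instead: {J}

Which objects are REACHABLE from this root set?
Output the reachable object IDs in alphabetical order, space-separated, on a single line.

Roots: J
Mark J: refs=D J C, marked=J
Mark D: refs=null null, marked=D J
Mark C: refs=null null G, marked=C D J
Mark G: refs=L null E, marked=C D G J
Mark L: refs=C, marked=C D G J L
Mark E: refs=L C, marked=C D E G J L
Unmarked (collected): A B F H I K

Answer: C D E G J L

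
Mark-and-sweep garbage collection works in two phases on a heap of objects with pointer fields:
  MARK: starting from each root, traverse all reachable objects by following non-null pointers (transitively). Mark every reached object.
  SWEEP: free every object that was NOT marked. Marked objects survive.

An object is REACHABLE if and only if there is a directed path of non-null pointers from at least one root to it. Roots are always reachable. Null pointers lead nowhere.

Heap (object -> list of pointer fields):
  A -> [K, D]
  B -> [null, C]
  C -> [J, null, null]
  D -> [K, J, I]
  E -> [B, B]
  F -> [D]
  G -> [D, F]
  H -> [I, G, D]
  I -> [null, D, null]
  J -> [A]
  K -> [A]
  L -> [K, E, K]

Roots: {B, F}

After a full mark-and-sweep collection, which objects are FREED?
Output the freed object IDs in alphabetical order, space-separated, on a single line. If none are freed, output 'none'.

Roots: B F
Mark B: refs=null C, marked=B
Mark F: refs=D, marked=B F
Mark C: refs=J null null, marked=B C F
Mark D: refs=K J I, marked=B C D F
Mark J: refs=A, marked=B C D F J
Mark K: refs=A, marked=B C D F J K
Mark I: refs=null D null, marked=B C D F I J K
Mark A: refs=K D, marked=A B C D F I J K
Unmarked (collected): E G H L

Answer: E G H L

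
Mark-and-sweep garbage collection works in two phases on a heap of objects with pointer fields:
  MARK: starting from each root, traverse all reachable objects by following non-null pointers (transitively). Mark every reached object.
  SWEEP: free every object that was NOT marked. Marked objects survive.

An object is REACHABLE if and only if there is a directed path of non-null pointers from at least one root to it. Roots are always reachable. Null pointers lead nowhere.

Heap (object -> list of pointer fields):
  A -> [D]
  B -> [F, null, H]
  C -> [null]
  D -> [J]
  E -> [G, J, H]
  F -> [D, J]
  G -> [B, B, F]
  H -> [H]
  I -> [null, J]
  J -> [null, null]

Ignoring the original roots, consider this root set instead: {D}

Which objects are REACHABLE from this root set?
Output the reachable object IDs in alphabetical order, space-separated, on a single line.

Roots: D
Mark D: refs=J, marked=D
Mark J: refs=null null, marked=D J
Unmarked (collected): A B C E F G H I

Answer: D J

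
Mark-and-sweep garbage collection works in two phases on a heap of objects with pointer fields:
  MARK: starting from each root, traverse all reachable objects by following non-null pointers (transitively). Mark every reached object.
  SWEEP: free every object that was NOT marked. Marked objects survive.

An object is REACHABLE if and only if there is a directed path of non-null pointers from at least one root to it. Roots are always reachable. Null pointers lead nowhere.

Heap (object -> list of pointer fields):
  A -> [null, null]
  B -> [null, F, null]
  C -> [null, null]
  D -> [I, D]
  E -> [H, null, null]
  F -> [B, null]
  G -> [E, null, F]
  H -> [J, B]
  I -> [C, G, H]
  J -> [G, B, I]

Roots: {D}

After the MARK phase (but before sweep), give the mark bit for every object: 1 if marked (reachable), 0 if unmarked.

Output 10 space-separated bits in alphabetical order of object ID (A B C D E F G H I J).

Roots: D
Mark D: refs=I D, marked=D
Mark I: refs=C G H, marked=D I
Mark C: refs=null null, marked=C D I
Mark G: refs=E null F, marked=C D G I
Mark H: refs=J B, marked=C D G H I
Mark E: refs=H null null, marked=C D E G H I
Mark F: refs=B null, marked=C D E F G H I
Mark J: refs=G B I, marked=C D E F G H I J
Mark B: refs=null F null, marked=B C D E F G H I J
Unmarked (collected): A

Answer: 0 1 1 1 1 1 1 1 1 1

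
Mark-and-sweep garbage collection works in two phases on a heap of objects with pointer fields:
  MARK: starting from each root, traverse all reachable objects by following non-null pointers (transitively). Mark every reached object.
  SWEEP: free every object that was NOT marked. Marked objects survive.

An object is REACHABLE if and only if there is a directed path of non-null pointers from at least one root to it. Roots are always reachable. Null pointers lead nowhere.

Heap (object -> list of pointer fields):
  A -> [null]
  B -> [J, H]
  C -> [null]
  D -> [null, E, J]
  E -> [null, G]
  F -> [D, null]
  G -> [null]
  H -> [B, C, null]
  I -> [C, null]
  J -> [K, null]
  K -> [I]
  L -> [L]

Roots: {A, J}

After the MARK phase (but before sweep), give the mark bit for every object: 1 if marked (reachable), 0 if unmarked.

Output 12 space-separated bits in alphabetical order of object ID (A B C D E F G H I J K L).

Roots: A J
Mark A: refs=null, marked=A
Mark J: refs=K null, marked=A J
Mark K: refs=I, marked=A J K
Mark I: refs=C null, marked=A I J K
Mark C: refs=null, marked=A C I J K
Unmarked (collected): B D E F G H L

Answer: 1 0 1 0 0 0 0 0 1 1 1 0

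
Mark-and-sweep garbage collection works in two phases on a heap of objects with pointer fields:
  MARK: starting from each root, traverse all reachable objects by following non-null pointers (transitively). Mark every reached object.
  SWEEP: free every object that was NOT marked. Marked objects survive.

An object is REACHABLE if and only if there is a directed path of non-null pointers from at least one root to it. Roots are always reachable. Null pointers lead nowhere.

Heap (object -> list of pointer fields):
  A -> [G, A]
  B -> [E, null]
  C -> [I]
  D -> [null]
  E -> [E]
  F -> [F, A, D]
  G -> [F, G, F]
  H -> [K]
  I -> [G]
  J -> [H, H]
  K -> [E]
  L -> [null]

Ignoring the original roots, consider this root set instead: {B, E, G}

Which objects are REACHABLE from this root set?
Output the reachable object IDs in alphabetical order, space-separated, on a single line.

Answer: A B D E F G

Derivation:
Roots: B E G
Mark B: refs=E null, marked=B
Mark E: refs=E, marked=B E
Mark G: refs=F G F, marked=B E G
Mark F: refs=F A D, marked=B E F G
Mark A: refs=G A, marked=A B E F G
Mark D: refs=null, marked=A B D E F G
Unmarked (collected): C H I J K L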